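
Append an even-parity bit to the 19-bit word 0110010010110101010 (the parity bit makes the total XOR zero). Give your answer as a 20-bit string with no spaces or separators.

XOR of the 19 data bits: 0⊕1⊕1⊕0⊕0⊕1⊕0⊕0⊕1⊕0⊕1⊕1⊕0⊕1⊕0⊕1⊕0⊕1⊕0 = 1
Parity bit = 1 (so all 20 bits XOR to 0).

01100100101101010101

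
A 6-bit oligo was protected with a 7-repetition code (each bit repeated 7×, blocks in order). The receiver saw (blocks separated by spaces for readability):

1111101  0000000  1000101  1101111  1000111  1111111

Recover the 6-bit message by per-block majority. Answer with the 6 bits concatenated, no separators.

Block 1 (1111101): 6 ones → 1
Block 2 (0000000): 0 ones → 0
Block 3 (1000101): 3 ones → 0
Block 4 (1101111): 6 ones → 1
Block 5 (1000111): 4 ones → 1
Block 6 (1111111): 7 ones → 1

100111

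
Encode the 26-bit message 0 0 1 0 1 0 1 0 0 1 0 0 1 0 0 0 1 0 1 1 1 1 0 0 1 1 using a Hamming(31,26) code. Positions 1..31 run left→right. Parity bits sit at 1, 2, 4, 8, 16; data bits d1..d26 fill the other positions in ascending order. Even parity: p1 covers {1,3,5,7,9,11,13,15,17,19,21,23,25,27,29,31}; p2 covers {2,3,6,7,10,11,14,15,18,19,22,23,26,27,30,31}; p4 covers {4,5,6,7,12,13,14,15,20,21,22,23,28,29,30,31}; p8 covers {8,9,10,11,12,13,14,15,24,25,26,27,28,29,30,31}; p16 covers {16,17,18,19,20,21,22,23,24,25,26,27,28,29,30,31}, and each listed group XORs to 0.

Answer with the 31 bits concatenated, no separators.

Place data at non-parity positions: p1 p2 0 p4 0 1 0 p8 1 0 1 0 0 1 0 p16 0 1 0 0 0 1 0 1 1 1 1 0 0 1 1
p1 (pos 1,3,5,7,9,11,13,15,17,19,21,23,25,27,29,31): XOR of data positions = 0⊕0⊕0⊕1⊕1⊕0⊕0⊕0⊕0⊕0⊕0⊕1⊕1⊕0⊕1 = 1
p2 (pos 2,3,6,7,10,11,14,15,18,19,22,23,26,27,30,31): XOR of data positions = 0⊕1⊕0⊕0⊕1⊕1⊕0⊕1⊕0⊕1⊕0⊕1⊕1⊕1⊕1 = 1
p4 (pos 4,5,6,7,12,13,14,15,20,21,22,23,28,29,30,31): XOR of data positions = 0⊕1⊕0⊕0⊕0⊕1⊕0⊕0⊕0⊕1⊕0⊕0⊕0⊕1⊕1 = 1
p8 (pos 8,9,10,11,12,13,14,15,24,25,26,27,28,29,30,31): XOR of data positions = 1⊕0⊕1⊕0⊕0⊕1⊕0⊕1⊕1⊕1⊕1⊕0⊕0⊕1⊕1 = 1
p16 (pos 16,17,18,19,20,21,22,23,24,25,26,27,28,29,30,31): XOR of data positions = 0⊕1⊕0⊕0⊕0⊕1⊕0⊕1⊕1⊕1⊕1⊕0⊕0⊕1⊕1 = 0
Codeword: 1101010110100100010001011110011

1101010110100100010001011110011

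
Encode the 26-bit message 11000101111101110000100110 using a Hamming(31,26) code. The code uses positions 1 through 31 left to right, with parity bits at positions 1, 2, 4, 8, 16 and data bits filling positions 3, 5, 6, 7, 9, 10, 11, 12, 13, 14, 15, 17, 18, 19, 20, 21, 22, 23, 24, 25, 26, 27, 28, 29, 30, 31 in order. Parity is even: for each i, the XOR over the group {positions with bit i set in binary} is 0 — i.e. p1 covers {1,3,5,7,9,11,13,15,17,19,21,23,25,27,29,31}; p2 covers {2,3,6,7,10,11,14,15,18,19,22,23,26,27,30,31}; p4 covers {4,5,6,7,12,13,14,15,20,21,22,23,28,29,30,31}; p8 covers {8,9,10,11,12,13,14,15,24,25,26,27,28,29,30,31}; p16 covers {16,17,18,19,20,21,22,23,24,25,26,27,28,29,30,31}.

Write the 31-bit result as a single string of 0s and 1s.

0111100001011111101110000100110

Place data at non-parity positions: p1 p2 1 p4 1 0 0 p8 0 1 0 1 1 1 1 p16 1 0 1 1 1 0 0 0 0 1 0 0 1 1 0
p1 (pos 1,3,5,7,9,11,13,15,17,19,21,23,25,27,29,31): XOR of data positions = 1⊕1⊕0⊕0⊕0⊕1⊕1⊕1⊕1⊕1⊕0⊕0⊕0⊕1⊕0 = 0
p2 (pos 2,3,6,7,10,11,14,15,18,19,22,23,26,27,30,31): XOR of data positions = 1⊕0⊕0⊕1⊕0⊕1⊕1⊕0⊕1⊕0⊕0⊕1⊕0⊕1⊕0 = 1
p4 (pos 4,5,6,7,12,13,14,15,20,21,22,23,28,29,30,31): XOR of data positions = 1⊕0⊕0⊕1⊕1⊕1⊕1⊕1⊕1⊕0⊕0⊕0⊕1⊕1⊕0 = 1
p8 (pos 8,9,10,11,12,13,14,15,24,25,26,27,28,29,30,31): XOR of data positions = 0⊕1⊕0⊕1⊕1⊕1⊕1⊕0⊕0⊕1⊕0⊕0⊕1⊕1⊕0 = 0
p16 (pos 16,17,18,19,20,21,22,23,24,25,26,27,28,29,30,31): XOR of data positions = 1⊕0⊕1⊕1⊕1⊕0⊕0⊕0⊕0⊕1⊕0⊕0⊕1⊕1⊕0 = 1
Codeword: 0111100001011111101110000100110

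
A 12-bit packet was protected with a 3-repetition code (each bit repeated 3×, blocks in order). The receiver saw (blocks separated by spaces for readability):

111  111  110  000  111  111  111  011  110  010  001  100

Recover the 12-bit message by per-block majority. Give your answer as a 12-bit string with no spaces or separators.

Block 1 (111): 3 ones → 1
Block 2 (111): 3 ones → 1
Block 3 (110): 2 ones → 1
Block 4 (000): 0 ones → 0
Block 5 (111): 3 ones → 1
Block 6 (111): 3 ones → 1
Block 7 (111): 3 ones → 1
Block 8 (011): 2 ones → 1
Block 9 (110): 2 ones → 1
Block 10 (010): 1 one → 0
Block 11 (001): 1 one → 0
Block 12 (100): 1 one → 0

111011111000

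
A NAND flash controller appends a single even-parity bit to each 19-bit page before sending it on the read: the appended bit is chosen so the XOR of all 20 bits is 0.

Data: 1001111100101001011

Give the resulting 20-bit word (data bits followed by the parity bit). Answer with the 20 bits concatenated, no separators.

XOR of the 19 data bits: 1⊕0⊕0⊕1⊕1⊕1⊕1⊕1⊕0⊕0⊕1⊕0⊕1⊕0⊕0⊕1⊕0⊕1⊕1 = 1
Parity bit = 1 (so all 20 bits XOR to 0).

10011111001010010111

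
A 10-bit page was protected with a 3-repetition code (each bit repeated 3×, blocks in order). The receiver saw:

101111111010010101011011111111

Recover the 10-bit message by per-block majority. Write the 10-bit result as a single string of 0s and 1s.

Block 1 (101): 2 ones → 1
Block 2 (111): 3 ones → 1
Block 3 (111): 3 ones → 1
Block 4 (010): 1 one → 0
Block 5 (010): 1 one → 0
Block 6 (101): 2 ones → 1
Block 7 (011): 2 ones → 1
Block 8 (011): 2 ones → 1
Block 9 (111): 3 ones → 1
Block 10 (111): 3 ones → 1

1110011111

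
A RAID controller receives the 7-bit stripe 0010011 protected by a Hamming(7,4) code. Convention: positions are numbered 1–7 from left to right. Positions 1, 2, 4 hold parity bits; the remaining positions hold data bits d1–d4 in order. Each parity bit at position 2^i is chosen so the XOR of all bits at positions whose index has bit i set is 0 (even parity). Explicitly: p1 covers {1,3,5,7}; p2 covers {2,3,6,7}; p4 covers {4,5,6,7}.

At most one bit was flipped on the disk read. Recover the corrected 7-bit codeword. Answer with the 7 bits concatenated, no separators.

0110011

s1 (pos 1,3,5,7): 0⊕1⊕0⊕1 = 0
s2 (pos 2,3,6,7): 0⊕1⊕1⊕1 = 1
s4 (pos 4,5,6,7): 0⊕0⊕1⊕1 = 0
Syndrome s4…s1 = 010 → error at position 2.
Flip position 2: 0010011 → 0110011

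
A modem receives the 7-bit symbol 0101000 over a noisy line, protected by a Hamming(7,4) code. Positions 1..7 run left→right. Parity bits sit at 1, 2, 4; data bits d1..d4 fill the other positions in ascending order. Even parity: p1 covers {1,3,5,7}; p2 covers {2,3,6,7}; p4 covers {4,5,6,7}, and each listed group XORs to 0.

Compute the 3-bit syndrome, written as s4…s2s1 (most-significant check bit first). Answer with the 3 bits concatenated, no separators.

110

s1 (pos 1,3,5,7): 0⊕0⊕0⊕0 = 0
s2 (pos 2,3,6,7): 1⊕0⊕0⊕0 = 1
s4 (pos 4,5,6,7): 1⊕0⊕0⊕0 = 1
Syndrome s4…s1 = 110 → error at position 6.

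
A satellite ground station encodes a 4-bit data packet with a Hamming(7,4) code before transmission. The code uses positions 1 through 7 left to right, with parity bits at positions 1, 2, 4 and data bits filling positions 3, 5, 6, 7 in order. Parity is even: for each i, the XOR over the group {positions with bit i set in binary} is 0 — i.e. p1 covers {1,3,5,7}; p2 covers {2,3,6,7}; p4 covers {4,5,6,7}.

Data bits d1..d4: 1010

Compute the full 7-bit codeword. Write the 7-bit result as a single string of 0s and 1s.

Place data at non-parity positions: p1 p2 1 p4 0 1 0
p1 (pos 1,3,5,7): XOR of data positions = 1⊕0⊕0 = 1
p2 (pos 2,3,6,7): XOR of data positions = 1⊕1⊕0 = 0
p4 (pos 4,5,6,7): XOR of data positions = 0⊕1⊕0 = 1
Codeword: 1011010

1011010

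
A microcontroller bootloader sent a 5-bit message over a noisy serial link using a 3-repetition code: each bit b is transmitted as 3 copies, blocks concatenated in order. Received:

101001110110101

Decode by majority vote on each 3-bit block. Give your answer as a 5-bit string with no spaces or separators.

10111

Block 1 (101): 2 ones → 1
Block 2 (001): 1 one → 0
Block 3 (110): 2 ones → 1
Block 4 (110): 2 ones → 1
Block 5 (101): 2 ones → 1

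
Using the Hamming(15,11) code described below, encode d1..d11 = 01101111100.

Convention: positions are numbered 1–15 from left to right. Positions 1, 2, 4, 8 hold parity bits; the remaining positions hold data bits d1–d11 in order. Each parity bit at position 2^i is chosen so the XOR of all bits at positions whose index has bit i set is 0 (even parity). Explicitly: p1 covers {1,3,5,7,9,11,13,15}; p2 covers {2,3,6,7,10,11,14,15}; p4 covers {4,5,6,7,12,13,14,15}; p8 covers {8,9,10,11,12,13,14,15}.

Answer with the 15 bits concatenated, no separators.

Place data at non-parity positions: p1 p2 0 p4 1 1 0 p8 1 1 1 1 1 0 0
p1 (pos 1,3,5,7,9,11,13,15): XOR of data positions = 0⊕1⊕0⊕1⊕1⊕1⊕0 = 0
p2 (pos 2,3,6,7,10,11,14,15): XOR of data positions = 0⊕1⊕0⊕1⊕1⊕0⊕0 = 1
p4 (pos 4,5,6,7,12,13,14,15): XOR of data positions = 1⊕1⊕0⊕1⊕1⊕0⊕0 = 0
p8 (pos 8,9,10,11,12,13,14,15): XOR of data positions = 1⊕1⊕1⊕1⊕1⊕0⊕0 = 1
Codeword: 010011011111100

010011011111100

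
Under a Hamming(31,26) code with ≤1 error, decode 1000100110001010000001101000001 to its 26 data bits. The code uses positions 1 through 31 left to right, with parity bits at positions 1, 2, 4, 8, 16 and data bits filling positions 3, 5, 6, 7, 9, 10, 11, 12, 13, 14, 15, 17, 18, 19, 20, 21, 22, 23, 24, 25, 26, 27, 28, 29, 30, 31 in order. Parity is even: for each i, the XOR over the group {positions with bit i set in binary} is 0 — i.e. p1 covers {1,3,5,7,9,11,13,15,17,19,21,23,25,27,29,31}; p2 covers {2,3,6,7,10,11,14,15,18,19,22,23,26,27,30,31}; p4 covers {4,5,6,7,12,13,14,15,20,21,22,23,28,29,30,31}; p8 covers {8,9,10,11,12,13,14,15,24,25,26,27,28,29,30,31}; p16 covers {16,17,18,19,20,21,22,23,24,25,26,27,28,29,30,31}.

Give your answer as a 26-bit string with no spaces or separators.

01001000101000001101000001

s1 (pos 1,3,5,7,9,11,13,15,17,19,21,23,25,27,29,31): 1⊕0⊕1⊕0⊕1⊕0⊕1⊕1⊕0⊕0⊕0⊕1⊕1⊕0⊕0⊕1 = 0
s2 (pos 2,3,6,7,10,11,14,15,18,19,22,23,26,27,30,31): 0⊕0⊕0⊕0⊕0⊕0⊕0⊕1⊕0⊕0⊕1⊕1⊕0⊕0⊕0⊕1 = 0
s4 (pos 4,5,6,7,12,13,14,15,20,21,22,23,28,29,30,31): 0⊕1⊕0⊕0⊕0⊕1⊕0⊕1⊕0⊕0⊕1⊕1⊕0⊕0⊕0⊕1 = 0
s8 (pos 8,9,10,11,12,13,14,15,24,25,26,27,28,29,30,31): 1⊕1⊕0⊕0⊕0⊕1⊕0⊕1⊕0⊕1⊕0⊕0⊕0⊕0⊕0⊕1 = 0
s16 (pos 16,17,18,19,20,21,22,23,24,25,26,27,28,29,30,31): 0⊕0⊕0⊕0⊕0⊕0⊕1⊕1⊕0⊕1⊕0⊕0⊕0⊕0⊕0⊕1 = 0
Syndrome s16…s1 = 00000 → no error.
Read data bits from positions 3,5,6,7,9,10,11,12,13,14,15,17,18,19,20,21,22,23,24,25,26,27,28,29,30,31: 01001000101000001101000001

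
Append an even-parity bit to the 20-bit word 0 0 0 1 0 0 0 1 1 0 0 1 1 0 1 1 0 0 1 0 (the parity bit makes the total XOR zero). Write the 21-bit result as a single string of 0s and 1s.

000100011001101100100

XOR of the 20 data bits: 0⊕0⊕0⊕1⊕0⊕0⊕0⊕1⊕1⊕0⊕0⊕1⊕1⊕0⊕1⊕1⊕0⊕0⊕1⊕0 = 0
Parity bit = 0 (so all 21 bits XOR to 0).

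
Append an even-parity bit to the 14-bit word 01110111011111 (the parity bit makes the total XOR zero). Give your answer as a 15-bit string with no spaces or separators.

011101110111111

XOR of the 14 data bits: 0⊕1⊕1⊕1⊕0⊕1⊕1⊕1⊕0⊕1⊕1⊕1⊕1⊕1 = 1
Parity bit = 1 (so all 15 bits XOR to 0).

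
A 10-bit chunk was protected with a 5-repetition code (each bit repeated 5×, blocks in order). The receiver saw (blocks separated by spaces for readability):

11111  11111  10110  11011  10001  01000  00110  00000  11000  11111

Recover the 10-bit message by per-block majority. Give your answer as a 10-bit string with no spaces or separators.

1111000001

Block 1 (11111): 5 ones → 1
Block 2 (11111): 5 ones → 1
Block 3 (10110): 3 ones → 1
Block 4 (11011): 4 ones → 1
Block 5 (10001): 2 ones → 0
Block 6 (01000): 1 one → 0
Block 7 (00110): 2 ones → 0
Block 8 (00000): 0 ones → 0
Block 9 (11000): 2 ones → 0
Block 10 (11111): 5 ones → 1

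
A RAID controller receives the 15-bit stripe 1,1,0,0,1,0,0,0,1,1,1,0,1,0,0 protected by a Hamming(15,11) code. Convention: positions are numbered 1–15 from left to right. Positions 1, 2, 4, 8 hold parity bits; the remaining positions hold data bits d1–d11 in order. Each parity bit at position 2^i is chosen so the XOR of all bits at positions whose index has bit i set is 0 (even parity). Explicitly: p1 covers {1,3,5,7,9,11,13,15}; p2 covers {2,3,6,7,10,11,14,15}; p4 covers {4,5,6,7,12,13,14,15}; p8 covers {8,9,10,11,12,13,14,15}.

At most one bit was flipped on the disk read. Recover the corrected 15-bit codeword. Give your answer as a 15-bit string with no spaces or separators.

s1 (pos 1,3,5,7,9,11,13,15): 1⊕0⊕1⊕0⊕1⊕1⊕1⊕0 = 1
s2 (pos 2,3,6,7,10,11,14,15): 1⊕0⊕0⊕0⊕1⊕1⊕0⊕0 = 1
s4 (pos 4,5,6,7,12,13,14,15): 0⊕1⊕0⊕0⊕0⊕1⊕0⊕0 = 0
s8 (pos 8,9,10,11,12,13,14,15): 0⊕1⊕1⊕1⊕0⊕1⊕0⊕0 = 0
Syndrome s8…s1 = 0011 → error at position 3.
Flip position 3: 110010001110100 → 111010001110100

111010001110100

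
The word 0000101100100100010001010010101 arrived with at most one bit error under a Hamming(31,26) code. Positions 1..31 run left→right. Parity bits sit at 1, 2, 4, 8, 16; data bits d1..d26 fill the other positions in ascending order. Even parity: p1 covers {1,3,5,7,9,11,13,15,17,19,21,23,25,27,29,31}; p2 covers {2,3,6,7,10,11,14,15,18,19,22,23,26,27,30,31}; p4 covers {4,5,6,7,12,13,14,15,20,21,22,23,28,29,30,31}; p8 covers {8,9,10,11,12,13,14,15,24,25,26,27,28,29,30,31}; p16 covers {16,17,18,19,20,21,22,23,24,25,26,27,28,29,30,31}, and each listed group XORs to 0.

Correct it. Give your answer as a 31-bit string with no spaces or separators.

0000101101100100010001010010101

s1 (pos 1,3,5,7,9,11,13,15,17,19,21,23,25,27,29,31): 0⊕0⊕1⊕1⊕0⊕1⊕0⊕0⊕0⊕0⊕0⊕0⊕0⊕1⊕1⊕1 = 0
s2 (pos 2,3,6,7,10,11,14,15,18,19,22,23,26,27,30,31): 0⊕0⊕0⊕1⊕0⊕1⊕1⊕0⊕1⊕0⊕1⊕0⊕0⊕1⊕0⊕1 = 1
s4 (pos 4,5,6,7,12,13,14,15,20,21,22,23,28,29,30,31): 0⊕1⊕0⊕1⊕0⊕0⊕1⊕0⊕0⊕0⊕1⊕0⊕0⊕1⊕0⊕1 = 0
s8 (pos 8,9,10,11,12,13,14,15,24,25,26,27,28,29,30,31): 1⊕0⊕0⊕1⊕0⊕0⊕1⊕0⊕1⊕0⊕0⊕1⊕0⊕1⊕0⊕1 = 1
s16 (pos 16,17,18,19,20,21,22,23,24,25,26,27,28,29,30,31): 0⊕0⊕1⊕0⊕0⊕0⊕1⊕0⊕1⊕0⊕0⊕1⊕0⊕1⊕0⊕1 = 0
Syndrome s16…s1 = 01010 → error at position 10.
Flip position 10: 0000101100100100010001010010101 → 0000101101100100010001010010101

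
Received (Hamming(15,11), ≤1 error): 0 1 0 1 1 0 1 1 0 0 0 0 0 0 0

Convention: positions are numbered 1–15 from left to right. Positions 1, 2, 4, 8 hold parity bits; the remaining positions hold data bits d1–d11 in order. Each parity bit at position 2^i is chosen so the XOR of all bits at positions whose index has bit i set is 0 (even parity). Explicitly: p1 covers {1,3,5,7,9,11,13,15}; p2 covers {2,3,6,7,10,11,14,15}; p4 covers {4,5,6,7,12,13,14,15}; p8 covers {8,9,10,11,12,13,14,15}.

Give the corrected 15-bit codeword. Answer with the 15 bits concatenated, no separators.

010110110001000

s1 (pos 1,3,5,7,9,11,13,15): 0⊕0⊕1⊕1⊕0⊕0⊕0⊕0 = 0
s2 (pos 2,3,6,7,10,11,14,15): 1⊕0⊕0⊕1⊕0⊕0⊕0⊕0 = 0
s4 (pos 4,5,6,7,12,13,14,15): 1⊕1⊕0⊕1⊕0⊕0⊕0⊕0 = 1
s8 (pos 8,9,10,11,12,13,14,15): 1⊕0⊕0⊕0⊕0⊕0⊕0⊕0 = 1
Syndrome s8…s1 = 1100 → error at position 12.
Flip position 12: 010110110000000 → 010110110001000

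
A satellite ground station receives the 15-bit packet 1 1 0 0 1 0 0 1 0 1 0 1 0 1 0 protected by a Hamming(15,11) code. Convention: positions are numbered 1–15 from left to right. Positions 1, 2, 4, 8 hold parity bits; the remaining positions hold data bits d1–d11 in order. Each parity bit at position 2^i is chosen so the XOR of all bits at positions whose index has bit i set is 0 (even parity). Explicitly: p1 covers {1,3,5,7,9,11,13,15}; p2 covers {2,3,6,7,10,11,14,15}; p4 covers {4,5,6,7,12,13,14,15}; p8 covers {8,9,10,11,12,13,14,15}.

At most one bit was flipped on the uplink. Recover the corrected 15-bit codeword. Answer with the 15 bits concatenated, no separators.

s1 (pos 1,3,5,7,9,11,13,15): 1⊕0⊕1⊕0⊕0⊕0⊕0⊕0 = 0
s2 (pos 2,3,6,7,10,11,14,15): 1⊕0⊕0⊕0⊕1⊕0⊕1⊕0 = 1
s4 (pos 4,5,6,7,12,13,14,15): 0⊕1⊕0⊕0⊕1⊕0⊕1⊕0 = 1
s8 (pos 8,9,10,11,12,13,14,15): 1⊕0⊕1⊕0⊕1⊕0⊕1⊕0 = 0
Syndrome s8…s1 = 0110 → error at position 6.
Flip position 6: 110010010101010 → 110011010101010

110011010101010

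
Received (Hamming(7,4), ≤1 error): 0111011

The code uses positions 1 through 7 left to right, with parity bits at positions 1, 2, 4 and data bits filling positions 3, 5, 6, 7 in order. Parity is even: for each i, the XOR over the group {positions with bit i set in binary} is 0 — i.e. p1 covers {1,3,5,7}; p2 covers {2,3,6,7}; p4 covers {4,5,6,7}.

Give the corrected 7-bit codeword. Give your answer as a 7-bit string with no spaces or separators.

0110011

s1 (pos 1,3,5,7): 0⊕1⊕0⊕1 = 0
s2 (pos 2,3,6,7): 1⊕1⊕1⊕1 = 0
s4 (pos 4,5,6,7): 1⊕0⊕1⊕1 = 1
Syndrome s4…s1 = 100 → error at position 4.
Flip position 4: 0111011 → 0110011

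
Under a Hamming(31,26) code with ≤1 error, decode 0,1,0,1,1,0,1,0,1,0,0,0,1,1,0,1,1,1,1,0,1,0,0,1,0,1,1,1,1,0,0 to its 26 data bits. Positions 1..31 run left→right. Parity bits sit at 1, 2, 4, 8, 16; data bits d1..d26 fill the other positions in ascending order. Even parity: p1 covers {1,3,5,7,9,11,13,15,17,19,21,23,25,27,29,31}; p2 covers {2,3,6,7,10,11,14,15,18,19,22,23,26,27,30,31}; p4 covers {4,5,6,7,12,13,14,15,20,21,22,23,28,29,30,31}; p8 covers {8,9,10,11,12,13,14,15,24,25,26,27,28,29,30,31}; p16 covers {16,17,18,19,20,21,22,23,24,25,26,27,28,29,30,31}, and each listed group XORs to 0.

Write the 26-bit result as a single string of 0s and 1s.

s1 (pos 1,3,5,7,9,11,13,15,17,19,21,23,25,27,29,31): 0⊕0⊕1⊕1⊕1⊕0⊕1⊕0⊕1⊕1⊕1⊕0⊕0⊕1⊕1⊕0 = 1
s2 (pos 2,3,6,7,10,11,14,15,18,19,22,23,26,27,30,31): 1⊕0⊕0⊕1⊕0⊕0⊕1⊕0⊕1⊕1⊕0⊕0⊕1⊕1⊕0⊕0 = 1
s4 (pos 4,5,6,7,12,13,14,15,20,21,22,23,28,29,30,31): 1⊕1⊕0⊕1⊕0⊕1⊕1⊕0⊕0⊕1⊕0⊕0⊕1⊕1⊕0⊕0 = 0
s8 (pos 8,9,10,11,12,13,14,15,24,25,26,27,28,29,30,31): 0⊕1⊕0⊕0⊕0⊕1⊕1⊕0⊕1⊕0⊕1⊕1⊕1⊕1⊕0⊕0 = 0
s16 (pos 16,17,18,19,20,21,22,23,24,25,26,27,28,29,30,31): 1⊕1⊕1⊕1⊕0⊕1⊕0⊕0⊕1⊕0⊕1⊕1⊕1⊕1⊕0⊕0 = 0
Syndrome s16…s1 = 00011 → error at position 3.
Flip position 3: 0101101010001101111010010111100 → 0111101010001101111010010111100
Read data bits from positions 3,5,6,7,9,10,11,12,13,14,15,17,18,19,20,21,22,23,24,25,26,27,28,29,30,31: 11011000110111010010111100

11011000110111010010111100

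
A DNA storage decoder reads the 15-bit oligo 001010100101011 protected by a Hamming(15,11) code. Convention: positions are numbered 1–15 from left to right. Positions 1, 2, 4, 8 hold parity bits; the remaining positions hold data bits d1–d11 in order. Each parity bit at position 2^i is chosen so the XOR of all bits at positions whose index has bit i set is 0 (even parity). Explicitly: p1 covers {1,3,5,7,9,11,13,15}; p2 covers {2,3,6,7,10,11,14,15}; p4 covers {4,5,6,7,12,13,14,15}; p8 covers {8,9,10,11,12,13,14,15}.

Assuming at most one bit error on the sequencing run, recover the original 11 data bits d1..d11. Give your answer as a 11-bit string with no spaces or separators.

s1 (pos 1,3,5,7,9,11,13,15): 0⊕1⊕1⊕1⊕0⊕0⊕0⊕1 = 0
s2 (pos 2,3,6,7,10,11,14,15): 0⊕1⊕0⊕1⊕1⊕0⊕1⊕1 = 1
s4 (pos 4,5,6,7,12,13,14,15): 0⊕1⊕0⊕1⊕1⊕0⊕1⊕1 = 1
s8 (pos 8,9,10,11,12,13,14,15): 0⊕0⊕1⊕0⊕1⊕0⊕1⊕1 = 0
Syndrome s8…s1 = 0110 → error at position 6.
Flip position 6: 001010100101011 → 001011100101011
Read data bits from positions 3,5,6,7,9,10,11,12,13,14,15: 11110101011

11110101011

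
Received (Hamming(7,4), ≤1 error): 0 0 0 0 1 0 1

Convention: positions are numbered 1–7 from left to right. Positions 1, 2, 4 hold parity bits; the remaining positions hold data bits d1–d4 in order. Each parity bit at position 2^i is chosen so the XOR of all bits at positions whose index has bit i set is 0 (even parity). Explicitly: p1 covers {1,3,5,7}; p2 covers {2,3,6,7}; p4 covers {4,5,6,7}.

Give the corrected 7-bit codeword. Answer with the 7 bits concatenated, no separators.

s1 (pos 1,3,5,7): 0⊕0⊕1⊕1 = 0
s2 (pos 2,3,6,7): 0⊕0⊕0⊕1 = 1
s4 (pos 4,5,6,7): 0⊕1⊕0⊕1 = 0
Syndrome s4…s1 = 010 → error at position 2.
Flip position 2: 0000101 → 0100101

0100101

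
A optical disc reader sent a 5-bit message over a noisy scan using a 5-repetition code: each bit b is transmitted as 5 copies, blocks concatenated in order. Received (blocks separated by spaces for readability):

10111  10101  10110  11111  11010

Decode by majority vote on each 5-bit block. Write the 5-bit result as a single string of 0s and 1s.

11111

Block 1 (10111): 4 ones → 1
Block 2 (10101): 3 ones → 1
Block 3 (10110): 3 ones → 1
Block 4 (11111): 5 ones → 1
Block 5 (11010): 3 ones → 1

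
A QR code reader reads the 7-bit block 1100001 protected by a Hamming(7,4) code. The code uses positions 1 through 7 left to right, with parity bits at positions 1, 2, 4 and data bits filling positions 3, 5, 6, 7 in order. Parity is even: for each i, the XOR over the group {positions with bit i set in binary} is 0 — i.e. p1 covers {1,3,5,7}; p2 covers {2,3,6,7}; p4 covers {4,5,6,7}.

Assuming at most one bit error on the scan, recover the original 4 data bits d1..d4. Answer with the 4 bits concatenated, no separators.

s1 (pos 1,3,5,7): 1⊕0⊕0⊕1 = 0
s2 (pos 2,3,6,7): 1⊕0⊕0⊕1 = 0
s4 (pos 4,5,6,7): 0⊕0⊕0⊕1 = 1
Syndrome s4…s1 = 100 → error at position 4.
Flip position 4: 1100001 → 1101001
Read data bits from positions 3,5,6,7: 0001

0001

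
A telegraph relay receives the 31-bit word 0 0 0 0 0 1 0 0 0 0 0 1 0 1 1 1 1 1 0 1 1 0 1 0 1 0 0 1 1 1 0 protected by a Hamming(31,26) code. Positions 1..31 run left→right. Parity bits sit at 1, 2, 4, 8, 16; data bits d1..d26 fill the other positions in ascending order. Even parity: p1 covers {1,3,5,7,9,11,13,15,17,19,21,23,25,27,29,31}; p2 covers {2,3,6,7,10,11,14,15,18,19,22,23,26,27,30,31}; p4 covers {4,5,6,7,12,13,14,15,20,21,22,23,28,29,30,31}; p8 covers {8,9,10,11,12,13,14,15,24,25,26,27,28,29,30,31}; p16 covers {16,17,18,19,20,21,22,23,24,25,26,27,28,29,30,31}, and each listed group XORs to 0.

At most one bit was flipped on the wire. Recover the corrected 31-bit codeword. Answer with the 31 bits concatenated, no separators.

s1 (pos 1,3,5,7,9,11,13,15,17,19,21,23,25,27,29,31): 0⊕0⊕0⊕0⊕0⊕0⊕0⊕1⊕1⊕0⊕1⊕1⊕1⊕0⊕1⊕0 = 0
s2 (pos 2,3,6,7,10,11,14,15,18,19,22,23,26,27,30,31): 0⊕0⊕1⊕0⊕0⊕0⊕1⊕1⊕1⊕0⊕0⊕1⊕0⊕0⊕1⊕0 = 0
s4 (pos 4,5,6,7,12,13,14,15,20,21,22,23,28,29,30,31): 0⊕0⊕1⊕0⊕1⊕0⊕1⊕1⊕1⊕1⊕0⊕1⊕1⊕1⊕1⊕0 = 0
s8 (pos 8,9,10,11,12,13,14,15,24,25,26,27,28,29,30,31): 0⊕0⊕0⊕0⊕1⊕0⊕1⊕1⊕0⊕1⊕0⊕0⊕1⊕1⊕1⊕0 = 1
s16 (pos 16,17,18,19,20,21,22,23,24,25,26,27,28,29,30,31): 1⊕1⊕1⊕0⊕1⊕1⊕0⊕1⊕0⊕1⊕0⊕0⊕1⊕1⊕1⊕0 = 0
Syndrome s16…s1 = 01000 → error at position 8.
Flip position 8: 0000010000010111110110101001110 → 0000010100010111110110101001110

0000010100010111110110101001110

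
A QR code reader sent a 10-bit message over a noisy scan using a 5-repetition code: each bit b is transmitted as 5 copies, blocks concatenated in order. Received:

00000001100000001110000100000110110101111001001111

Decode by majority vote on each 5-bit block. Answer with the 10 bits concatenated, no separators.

0001001101

Block 1 (00000): 0 ones → 0
Block 2 (00110): 2 ones → 0
Block 3 (00000): 0 ones → 0
Block 4 (01110): 3 ones → 1
Block 5 (00010): 1 one → 0
Block 6 (00001): 1 one → 0
Block 7 (10110): 3 ones → 1
Block 8 (10111): 4 ones → 1
Block 9 (10010): 2 ones → 0
Block 10 (01111): 4 ones → 1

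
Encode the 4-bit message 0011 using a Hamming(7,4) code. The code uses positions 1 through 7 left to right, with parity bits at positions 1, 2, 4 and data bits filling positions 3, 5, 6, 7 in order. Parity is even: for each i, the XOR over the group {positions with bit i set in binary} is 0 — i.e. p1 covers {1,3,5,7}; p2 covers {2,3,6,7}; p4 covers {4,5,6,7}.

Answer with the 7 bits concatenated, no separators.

1000011

Place data at non-parity positions: p1 p2 0 p4 0 1 1
p1 (pos 1,3,5,7): XOR of data positions = 0⊕0⊕1 = 1
p2 (pos 2,3,6,7): XOR of data positions = 0⊕1⊕1 = 0
p4 (pos 4,5,6,7): XOR of data positions = 0⊕1⊕1 = 0
Codeword: 1000011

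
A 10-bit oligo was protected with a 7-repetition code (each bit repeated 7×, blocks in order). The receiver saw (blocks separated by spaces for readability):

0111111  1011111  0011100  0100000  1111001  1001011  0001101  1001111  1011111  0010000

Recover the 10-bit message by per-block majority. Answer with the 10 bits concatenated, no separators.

1100110110

Block 1 (0111111): 6 ones → 1
Block 2 (1011111): 6 ones → 1
Block 3 (0011100): 3 ones → 0
Block 4 (0100000): 1 one → 0
Block 5 (1111001): 5 ones → 1
Block 6 (1001011): 4 ones → 1
Block 7 (0001101): 3 ones → 0
Block 8 (1001111): 5 ones → 1
Block 9 (1011111): 6 ones → 1
Block 10 (0010000): 1 one → 0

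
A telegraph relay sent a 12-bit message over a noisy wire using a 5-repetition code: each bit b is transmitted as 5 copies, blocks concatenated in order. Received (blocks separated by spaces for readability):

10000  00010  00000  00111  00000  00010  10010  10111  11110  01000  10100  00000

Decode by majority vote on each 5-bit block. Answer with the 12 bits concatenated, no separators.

000100011000

Block 1 (10000): 1 one → 0
Block 2 (00010): 1 one → 0
Block 3 (00000): 0 ones → 0
Block 4 (00111): 3 ones → 1
Block 5 (00000): 0 ones → 0
Block 6 (00010): 1 one → 0
Block 7 (10010): 2 ones → 0
Block 8 (10111): 4 ones → 1
Block 9 (11110): 4 ones → 1
Block 10 (01000): 1 one → 0
Block 11 (10100): 2 ones → 0
Block 12 (00000): 0 ones → 0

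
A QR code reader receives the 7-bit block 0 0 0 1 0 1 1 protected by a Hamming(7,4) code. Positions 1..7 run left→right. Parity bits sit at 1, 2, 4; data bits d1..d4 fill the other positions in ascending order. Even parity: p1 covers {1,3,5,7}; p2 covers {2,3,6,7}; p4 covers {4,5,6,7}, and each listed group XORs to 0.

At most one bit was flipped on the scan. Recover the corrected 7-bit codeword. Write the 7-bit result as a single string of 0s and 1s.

0001111

s1 (pos 1,3,5,7): 0⊕0⊕0⊕1 = 1
s2 (pos 2,3,6,7): 0⊕0⊕1⊕1 = 0
s4 (pos 4,5,6,7): 1⊕0⊕1⊕1 = 1
Syndrome s4…s1 = 101 → error at position 5.
Flip position 5: 0001011 → 0001111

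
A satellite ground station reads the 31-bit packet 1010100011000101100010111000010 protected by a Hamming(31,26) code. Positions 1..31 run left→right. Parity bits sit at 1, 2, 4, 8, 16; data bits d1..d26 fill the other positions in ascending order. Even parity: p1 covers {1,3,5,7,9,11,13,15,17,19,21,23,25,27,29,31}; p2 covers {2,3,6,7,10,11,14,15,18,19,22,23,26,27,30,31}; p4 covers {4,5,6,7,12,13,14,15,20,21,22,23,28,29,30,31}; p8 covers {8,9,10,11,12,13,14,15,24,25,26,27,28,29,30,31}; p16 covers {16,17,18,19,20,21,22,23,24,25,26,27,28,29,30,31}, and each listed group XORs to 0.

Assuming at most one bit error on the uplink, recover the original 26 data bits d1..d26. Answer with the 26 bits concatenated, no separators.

s1 (pos 1,3,5,7,9,11,13,15,17,19,21,23,25,27,29,31): 1⊕1⊕1⊕0⊕1⊕0⊕0⊕0⊕1⊕0⊕1⊕1⊕1⊕0⊕0⊕0 = 0
s2 (pos 2,3,6,7,10,11,14,15,18,19,22,23,26,27,30,31): 0⊕1⊕0⊕0⊕1⊕0⊕1⊕0⊕0⊕0⊕0⊕1⊕0⊕0⊕1⊕0 = 1
s4 (pos 4,5,6,7,12,13,14,15,20,21,22,23,28,29,30,31): 0⊕1⊕0⊕0⊕0⊕0⊕1⊕0⊕0⊕1⊕0⊕1⊕0⊕0⊕1⊕0 = 1
s8 (pos 8,9,10,11,12,13,14,15,24,25,26,27,28,29,30,31): 0⊕1⊕1⊕0⊕0⊕0⊕1⊕0⊕1⊕1⊕0⊕0⊕0⊕0⊕1⊕0 = 0
s16 (pos 16,17,18,19,20,21,22,23,24,25,26,27,28,29,30,31): 1⊕1⊕0⊕0⊕0⊕1⊕0⊕1⊕1⊕1⊕0⊕0⊕0⊕0⊕1⊕0 = 1
Syndrome s16…s1 = 10110 → error at position 22.
Flip position 22: 1010100011000101100010111000010 → 1010100011000101100011111000010
Read data bits from positions 3,5,6,7,9,10,11,12,13,14,15,17,18,19,20,21,22,23,24,25,26,27,28,29,30,31: 11001100010100011111000010

11001100010100011111000010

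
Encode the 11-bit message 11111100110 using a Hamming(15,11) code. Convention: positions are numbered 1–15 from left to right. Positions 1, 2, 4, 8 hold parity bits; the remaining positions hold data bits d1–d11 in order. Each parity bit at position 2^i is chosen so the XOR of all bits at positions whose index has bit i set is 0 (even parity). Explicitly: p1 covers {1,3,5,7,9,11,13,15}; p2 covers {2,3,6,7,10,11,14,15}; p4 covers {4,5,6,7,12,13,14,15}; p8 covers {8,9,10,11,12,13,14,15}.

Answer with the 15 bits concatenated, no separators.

111111101100110

Place data at non-parity positions: p1 p2 1 p4 1 1 1 p8 1 1 0 0 1 1 0
p1 (pos 1,3,5,7,9,11,13,15): XOR of data positions = 1⊕1⊕1⊕1⊕0⊕1⊕0 = 1
p2 (pos 2,3,6,7,10,11,14,15): XOR of data positions = 1⊕1⊕1⊕1⊕0⊕1⊕0 = 1
p4 (pos 4,5,6,7,12,13,14,15): XOR of data positions = 1⊕1⊕1⊕0⊕1⊕1⊕0 = 1
p8 (pos 8,9,10,11,12,13,14,15): XOR of data positions = 1⊕1⊕0⊕0⊕1⊕1⊕0 = 0
Codeword: 111111101100110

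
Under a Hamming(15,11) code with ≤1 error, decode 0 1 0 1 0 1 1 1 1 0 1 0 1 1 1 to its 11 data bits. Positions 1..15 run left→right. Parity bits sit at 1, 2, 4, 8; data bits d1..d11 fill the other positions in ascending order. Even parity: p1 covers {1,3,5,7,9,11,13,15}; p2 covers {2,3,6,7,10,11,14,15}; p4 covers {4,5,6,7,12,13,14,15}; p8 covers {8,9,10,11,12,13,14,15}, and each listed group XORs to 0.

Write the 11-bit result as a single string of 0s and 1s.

s1 (pos 1,3,5,7,9,11,13,15): 0⊕0⊕0⊕1⊕1⊕1⊕1⊕1 = 1
s2 (pos 2,3,6,7,10,11,14,15): 1⊕0⊕1⊕1⊕0⊕1⊕1⊕1 = 0
s4 (pos 4,5,6,7,12,13,14,15): 1⊕0⊕1⊕1⊕0⊕1⊕1⊕1 = 0
s8 (pos 8,9,10,11,12,13,14,15): 1⊕1⊕0⊕1⊕0⊕1⊕1⊕1 = 0
Syndrome s8…s1 = 0001 → error at position 1.
Flip position 1: 010101111010111 → 110101111010111
Read data bits from positions 3,5,6,7,9,10,11,12,13,14,15: 00111010111

00111010111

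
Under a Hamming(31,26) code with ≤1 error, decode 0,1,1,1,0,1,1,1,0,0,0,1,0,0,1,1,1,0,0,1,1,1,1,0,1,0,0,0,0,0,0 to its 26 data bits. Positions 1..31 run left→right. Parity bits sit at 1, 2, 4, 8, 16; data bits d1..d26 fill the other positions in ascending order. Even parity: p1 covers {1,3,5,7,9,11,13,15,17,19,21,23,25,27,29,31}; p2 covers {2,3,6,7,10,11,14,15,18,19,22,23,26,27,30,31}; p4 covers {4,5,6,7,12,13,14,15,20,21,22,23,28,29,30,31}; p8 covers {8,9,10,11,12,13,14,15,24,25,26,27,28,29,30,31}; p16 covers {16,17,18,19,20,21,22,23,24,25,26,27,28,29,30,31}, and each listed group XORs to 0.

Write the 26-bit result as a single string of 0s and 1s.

10110001001100111001000000

s1 (pos 1,3,5,7,9,11,13,15,17,19,21,23,25,27,29,31): 0⊕1⊕0⊕1⊕0⊕0⊕0⊕1⊕1⊕0⊕1⊕1⊕1⊕0⊕0⊕0 = 1
s2 (pos 2,3,6,7,10,11,14,15,18,19,22,23,26,27,30,31): 1⊕1⊕1⊕1⊕0⊕0⊕0⊕1⊕0⊕0⊕1⊕1⊕0⊕0⊕0⊕0 = 1
s4 (pos 4,5,6,7,12,13,14,15,20,21,22,23,28,29,30,31): 1⊕0⊕1⊕1⊕1⊕0⊕0⊕1⊕1⊕1⊕1⊕1⊕0⊕0⊕0⊕0 = 1
s8 (pos 8,9,10,11,12,13,14,15,24,25,26,27,28,29,30,31): 1⊕0⊕0⊕0⊕1⊕0⊕0⊕1⊕0⊕1⊕0⊕0⊕0⊕0⊕0⊕0 = 0
s16 (pos 16,17,18,19,20,21,22,23,24,25,26,27,28,29,30,31): 1⊕1⊕0⊕0⊕1⊕1⊕1⊕1⊕0⊕1⊕0⊕0⊕0⊕0⊕0⊕0 = 1
Syndrome s16…s1 = 10111 → error at position 23.
Flip position 23: 0111011100010011100111101000000 → 0111011100010011100111001000000
Read data bits from positions 3,5,6,7,9,10,11,12,13,14,15,17,18,19,20,21,22,23,24,25,26,27,28,29,30,31: 10110001001100111001000000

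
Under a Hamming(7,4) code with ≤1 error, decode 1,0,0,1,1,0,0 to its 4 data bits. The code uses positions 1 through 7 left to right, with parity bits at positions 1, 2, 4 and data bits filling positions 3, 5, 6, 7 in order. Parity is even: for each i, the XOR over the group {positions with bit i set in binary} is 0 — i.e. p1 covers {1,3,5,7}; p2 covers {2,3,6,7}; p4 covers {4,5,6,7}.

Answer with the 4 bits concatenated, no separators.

0100

s1 (pos 1,3,5,7): 1⊕0⊕1⊕0 = 0
s2 (pos 2,3,6,7): 0⊕0⊕0⊕0 = 0
s4 (pos 4,5,6,7): 1⊕1⊕0⊕0 = 0
Syndrome s4…s1 = 000 → no error.
Read data bits from positions 3,5,6,7: 0100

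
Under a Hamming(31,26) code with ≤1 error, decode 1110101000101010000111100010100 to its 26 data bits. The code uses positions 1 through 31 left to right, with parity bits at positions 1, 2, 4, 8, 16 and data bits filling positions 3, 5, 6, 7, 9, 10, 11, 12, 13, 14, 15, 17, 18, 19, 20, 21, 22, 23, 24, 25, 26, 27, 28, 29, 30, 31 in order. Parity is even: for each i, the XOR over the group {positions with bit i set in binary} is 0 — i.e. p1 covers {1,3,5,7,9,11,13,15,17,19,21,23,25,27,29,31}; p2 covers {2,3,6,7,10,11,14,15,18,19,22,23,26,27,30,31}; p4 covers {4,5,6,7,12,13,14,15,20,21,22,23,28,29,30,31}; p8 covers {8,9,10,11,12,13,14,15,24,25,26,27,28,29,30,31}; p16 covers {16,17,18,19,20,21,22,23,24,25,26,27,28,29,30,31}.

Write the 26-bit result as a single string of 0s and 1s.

s1 (pos 1,3,5,7,9,11,13,15,17,19,21,23,25,27,29,31): 1⊕1⊕1⊕1⊕0⊕1⊕1⊕1⊕0⊕0⊕1⊕1⊕0⊕1⊕1⊕0 = 1
s2 (pos 2,3,6,7,10,11,14,15,18,19,22,23,26,27,30,31): 1⊕1⊕0⊕1⊕0⊕1⊕0⊕1⊕0⊕0⊕1⊕1⊕0⊕1⊕0⊕0 = 0
s4 (pos 4,5,6,7,12,13,14,15,20,21,22,23,28,29,30,31): 0⊕1⊕0⊕1⊕0⊕1⊕0⊕1⊕1⊕1⊕1⊕1⊕0⊕1⊕0⊕0 = 1
s8 (pos 8,9,10,11,12,13,14,15,24,25,26,27,28,29,30,31): 0⊕0⊕0⊕1⊕0⊕1⊕0⊕1⊕0⊕0⊕0⊕1⊕0⊕1⊕0⊕0 = 1
s16 (pos 16,17,18,19,20,21,22,23,24,25,26,27,28,29,30,31): 0⊕0⊕0⊕0⊕1⊕1⊕1⊕1⊕0⊕0⊕0⊕1⊕0⊕1⊕0⊕0 = 0
Syndrome s16…s1 = 01101 → error at position 13.
Flip position 13: 1110101000101010000111100010100 → 1110101000100010000111100010100
Read data bits from positions 3,5,6,7,9,10,11,12,13,14,15,17,18,19,20,21,22,23,24,25,26,27,28,29,30,31: 11010010001000111100010100

11010010001000111100010100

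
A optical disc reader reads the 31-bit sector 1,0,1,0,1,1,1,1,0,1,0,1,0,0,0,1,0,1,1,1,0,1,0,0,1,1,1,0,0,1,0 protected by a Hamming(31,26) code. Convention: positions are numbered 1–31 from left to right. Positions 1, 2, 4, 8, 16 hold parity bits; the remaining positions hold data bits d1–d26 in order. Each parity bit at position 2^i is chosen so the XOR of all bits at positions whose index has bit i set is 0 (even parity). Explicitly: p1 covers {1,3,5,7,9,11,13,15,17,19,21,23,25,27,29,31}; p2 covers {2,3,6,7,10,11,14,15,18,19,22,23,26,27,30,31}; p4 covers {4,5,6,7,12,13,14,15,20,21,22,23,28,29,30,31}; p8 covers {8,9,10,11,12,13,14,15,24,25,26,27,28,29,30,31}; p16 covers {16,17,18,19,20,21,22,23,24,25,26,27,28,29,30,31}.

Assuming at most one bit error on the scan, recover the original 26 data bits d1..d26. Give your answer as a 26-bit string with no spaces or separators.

s1 (pos 1,3,5,7,9,11,13,15,17,19,21,23,25,27,29,31): 1⊕1⊕1⊕1⊕0⊕0⊕0⊕0⊕0⊕1⊕0⊕0⊕1⊕1⊕0⊕0 = 1
s2 (pos 2,3,6,7,10,11,14,15,18,19,22,23,26,27,30,31): 0⊕1⊕1⊕1⊕1⊕0⊕0⊕0⊕1⊕1⊕1⊕0⊕1⊕1⊕1⊕0 = 0
s4 (pos 4,5,6,7,12,13,14,15,20,21,22,23,28,29,30,31): 0⊕1⊕1⊕1⊕1⊕0⊕0⊕0⊕1⊕0⊕1⊕0⊕0⊕0⊕1⊕0 = 1
s8 (pos 8,9,10,11,12,13,14,15,24,25,26,27,28,29,30,31): 1⊕0⊕1⊕0⊕1⊕0⊕0⊕0⊕0⊕1⊕1⊕1⊕0⊕0⊕1⊕0 = 1
s16 (pos 16,17,18,19,20,21,22,23,24,25,26,27,28,29,30,31): 1⊕0⊕1⊕1⊕1⊕0⊕1⊕0⊕0⊕1⊕1⊕1⊕0⊕0⊕1⊕0 = 1
Syndrome s16…s1 = 11101 → error at position 29.
Flip position 29: 1010111101010001011101001110010 → 1010111101010001011101001110110
Read data bits from positions 3,5,6,7,9,10,11,12,13,14,15,17,18,19,20,21,22,23,24,25,26,27,28,29,30,31: 11110101000011101001110110

11110101000011101001110110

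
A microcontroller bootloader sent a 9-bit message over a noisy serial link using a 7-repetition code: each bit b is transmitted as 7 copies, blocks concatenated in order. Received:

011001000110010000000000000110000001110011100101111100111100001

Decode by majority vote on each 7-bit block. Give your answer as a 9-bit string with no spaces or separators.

000001110

Block 1 (0110010): 3 ones → 0
Block 2 (0011001): 3 ones → 0
Block 3 (0000000): 0 ones → 0
Block 4 (0000001): 1 one → 0
Block 5 (1000000): 1 one → 0
Block 6 (1110011): 5 ones → 1
Block 7 (1001011): 4 ones → 1
Block 8 (1110011): 5 ones → 1
Block 9 (1100001): 3 ones → 0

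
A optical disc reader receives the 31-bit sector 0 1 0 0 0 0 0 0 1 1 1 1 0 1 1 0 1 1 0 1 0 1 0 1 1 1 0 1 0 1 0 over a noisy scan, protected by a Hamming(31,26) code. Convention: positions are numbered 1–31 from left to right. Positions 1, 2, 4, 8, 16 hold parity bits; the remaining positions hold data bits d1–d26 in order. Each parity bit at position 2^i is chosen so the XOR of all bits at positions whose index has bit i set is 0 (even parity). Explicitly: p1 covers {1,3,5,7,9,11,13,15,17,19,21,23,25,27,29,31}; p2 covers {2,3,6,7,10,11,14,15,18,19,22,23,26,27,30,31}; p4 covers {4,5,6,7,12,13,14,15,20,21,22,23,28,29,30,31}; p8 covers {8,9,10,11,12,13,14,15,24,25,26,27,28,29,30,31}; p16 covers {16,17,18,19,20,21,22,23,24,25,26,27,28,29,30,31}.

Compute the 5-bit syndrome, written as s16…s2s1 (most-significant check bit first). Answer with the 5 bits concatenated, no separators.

11111

s1 (pos 1,3,5,7,9,11,13,15,17,19,21,23,25,27,29,31): 0⊕0⊕0⊕0⊕1⊕1⊕0⊕1⊕1⊕0⊕0⊕0⊕1⊕0⊕0⊕0 = 1
s2 (pos 2,3,6,7,10,11,14,15,18,19,22,23,26,27,30,31): 1⊕0⊕0⊕0⊕1⊕1⊕1⊕1⊕1⊕0⊕1⊕0⊕1⊕0⊕1⊕0 = 1
s4 (pos 4,5,6,7,12,13,14,15,20,21,22,23,28,29,30,31): 0⊕0⊕0⊕0⊕1⊕0⊕1⊕1⊕1⊕0⊕1⊕0⊕1⊕0⊕1⊕0 = 1
s8 (pos 8,9,10,11,12,13,14,15,24,25,26,27,28,29,30,31): 0⊕1⊕1⊕1⊕1⊕0⊕1⊕1⊕1⊕1⊕1⊕0⊕1⊕0⊕1⊕0 = 1
s16 (pos 16,17,18,19,20,21,22,23,24,25,26,27,28,29,30,31): 0⊕1⊕1⊕0⊕1⊕0⊕1⊕0⊕1⊕1⊕1⊕0⊕1⊕0⊕1⊕0 = 1
Syndrome s16…s1 = 11111 → error at position 31.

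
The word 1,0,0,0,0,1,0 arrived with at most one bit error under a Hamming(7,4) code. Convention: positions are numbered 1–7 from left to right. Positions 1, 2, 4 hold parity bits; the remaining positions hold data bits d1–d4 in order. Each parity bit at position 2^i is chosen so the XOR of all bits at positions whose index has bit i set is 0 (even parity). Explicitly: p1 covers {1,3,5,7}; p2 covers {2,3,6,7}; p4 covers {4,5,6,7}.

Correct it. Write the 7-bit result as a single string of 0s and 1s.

s1 (pos 1,3,5,7): 1⊕0⊕0⊕0 = 1
s2 (pos 2,3,6,7): 0⊕0⊕1⊕0 = 1
s4 (pos 4,5,6,7): 0⊕0⊕1⊕0 = 1
Syndrome s4…s1 = 111 → error at position 7.
Flip position 7: 1000010 → 1000011

1000011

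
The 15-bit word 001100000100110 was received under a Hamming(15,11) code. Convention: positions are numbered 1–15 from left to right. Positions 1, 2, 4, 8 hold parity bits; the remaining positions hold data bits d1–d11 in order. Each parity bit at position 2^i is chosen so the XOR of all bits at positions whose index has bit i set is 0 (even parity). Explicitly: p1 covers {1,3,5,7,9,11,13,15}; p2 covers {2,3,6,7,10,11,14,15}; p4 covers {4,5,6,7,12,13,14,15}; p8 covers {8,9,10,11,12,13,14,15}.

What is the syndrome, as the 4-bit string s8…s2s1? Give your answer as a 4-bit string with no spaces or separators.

s1 (pos 1,3,5,7,9,11,13,15): 0⊕1⊕0⊕0⊕0⊕0⊕1⊕0 = 0
s2 (pos 2,3,6,7,10,11,14,15): 0⊕1⊕0⊕0⊕1⊕0⊕1⊕0 = 1
s4 (pos 4,5,6,7,12,13,14,15): 1⊕0⊕0⊕0⊕0⊕1⊕1⊕0 = 1
s8 (pos 8,9,10,11,12,13,14,15): 0⊕0⊕1⊕0⊕0⊕1⊕1⊕0 = 1
Syndrome s8…s1 = 1110 → error at position 14.

1110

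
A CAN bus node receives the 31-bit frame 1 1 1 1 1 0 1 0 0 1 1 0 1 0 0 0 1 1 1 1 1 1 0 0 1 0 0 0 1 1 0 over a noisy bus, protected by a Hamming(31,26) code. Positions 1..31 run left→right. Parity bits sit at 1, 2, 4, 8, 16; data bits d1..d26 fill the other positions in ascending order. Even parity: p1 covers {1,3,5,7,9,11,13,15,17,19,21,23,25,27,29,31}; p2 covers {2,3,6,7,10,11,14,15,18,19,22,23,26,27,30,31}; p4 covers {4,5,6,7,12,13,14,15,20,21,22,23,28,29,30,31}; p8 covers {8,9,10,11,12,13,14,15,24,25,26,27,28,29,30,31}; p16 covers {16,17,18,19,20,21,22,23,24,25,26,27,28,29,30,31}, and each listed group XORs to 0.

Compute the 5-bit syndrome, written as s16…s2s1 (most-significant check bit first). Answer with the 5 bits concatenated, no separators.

s1 (pos 1,3,5,7,9,11,13,15,17,19,21,23,25,27,29,31): 1⊕1⊕1⊕1⊕0⊕1⊕1⊕0⊕1⊕1⊕1⊕0⊕1⊕0⊕1⊕0 = 1
s2 (pos 2,3,6,7,10,11,14,15,18,19,22,23,26,27,30,31): 1⊕1⊕0⊕1⊕1⊕1⊕0⊕0⊕1⊕1⊕1⊕0⊕0⊕0⊕1⊕0 = 1
s4 (pos 4,5,6,7,12,13,14,15,20,21,22,23,28,29,30,31): 1⊕1⊕0⊕1⊕0⊕1⊕0⊕0⊕1⊕1⊕1⊕0⊕0⊕1⊕1⊕0 = 1
s8 (pos 8,9,10,11,12,13,14,15,24,25,26,27,28,29,30,31): 0⊕0⊕1⊕1⊕0⊕1⊕0⊕0⊕0⊕1⊕0⊕0⊕0⊕1⊕1⊕0 = 0
s16 (pos 16,17,18,19,20,21,22,23,24,25,26,27,28,29,30,31): 0⊕1⊕1⊕1⊕1⊕1⊕1⊕0⊕0⊕1⊕0⊕0⊕0⊕1⊕1⊕0 = 1
Syndrome s16…s1 = 10111 → error at position 23.

10111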